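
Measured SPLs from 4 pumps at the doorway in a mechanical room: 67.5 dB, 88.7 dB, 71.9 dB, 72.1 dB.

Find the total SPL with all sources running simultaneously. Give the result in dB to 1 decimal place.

Sum in the linear (power) domain: Σ 10^(Lᵢ/10) = 10^(67.5/10) + 10^(88.7/10) + 10^(71.9/10) + 10^(72.1/10) = 7.786e+08.
L_total = 10·log₁₀(7.786e+08) = 88.9 dB.

88.9 dB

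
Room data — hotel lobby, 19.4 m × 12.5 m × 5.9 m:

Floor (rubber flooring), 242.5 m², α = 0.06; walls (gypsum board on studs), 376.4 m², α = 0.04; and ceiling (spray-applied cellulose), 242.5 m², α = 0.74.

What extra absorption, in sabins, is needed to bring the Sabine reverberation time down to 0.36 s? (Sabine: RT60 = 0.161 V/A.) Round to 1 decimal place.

430.8 sabins

A₁ = Σ Sᵢαᵢ = 242.5·0.06 + 376.4·0.04 + 242.5·0.74 = 209.056 sabins.
V = 1430.75 m³. Required absorption A₂ = 0.161 × 1430.75 / 0.36 = 639.863 sabins.
ΔA = A₂ − A₁ = 639.863 − 209.056 = 430.8 sabins.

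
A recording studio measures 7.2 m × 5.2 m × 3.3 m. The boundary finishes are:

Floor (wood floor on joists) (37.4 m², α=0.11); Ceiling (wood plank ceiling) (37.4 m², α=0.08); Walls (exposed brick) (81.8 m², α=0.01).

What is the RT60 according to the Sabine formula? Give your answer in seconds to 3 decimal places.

2.510 sec

Summing Sᵢαᵢ: 4.114 + 2.992 + 0.818 → A = 7.924 sabins.
V = 7.2·5.2·3.3 = 123.552 m³.
RT60 = 0.161 · V / A = 0.161 × 123.552 / 7.924 = 2.510 s.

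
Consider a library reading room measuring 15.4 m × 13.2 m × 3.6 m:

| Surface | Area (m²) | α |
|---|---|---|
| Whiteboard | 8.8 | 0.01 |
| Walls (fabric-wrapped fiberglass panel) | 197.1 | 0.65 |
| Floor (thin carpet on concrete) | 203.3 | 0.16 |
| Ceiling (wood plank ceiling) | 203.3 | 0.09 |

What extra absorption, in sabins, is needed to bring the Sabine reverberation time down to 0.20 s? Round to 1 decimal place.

410.1 sabins

A₁ = Σ Sᵢαᵢ = 8.8·0.01 + 197.1·0.65 + 203.3·0.16 + 203.3·0.09 = 179.028 sabins.
V = 731.808 m³. Required absorption A₂ = 0.161 × 731.808 / 0.20 = 589.105 sabins.
Additional absorption ΔA = 589.105 − 179.028 = 410.1 sabins.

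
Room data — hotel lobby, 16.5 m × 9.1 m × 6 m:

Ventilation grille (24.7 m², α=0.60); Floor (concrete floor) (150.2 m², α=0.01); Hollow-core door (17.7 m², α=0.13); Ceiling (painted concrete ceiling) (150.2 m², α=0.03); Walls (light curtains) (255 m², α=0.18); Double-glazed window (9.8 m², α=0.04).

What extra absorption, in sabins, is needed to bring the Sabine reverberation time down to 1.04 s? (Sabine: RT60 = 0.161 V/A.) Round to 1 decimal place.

70.0 sabins

Summing Sᵢαᵢ: 14.820 + 1.502 + 2.301 + 4.506 + 45.900 + 0.392 → A₁ = 69.421 sabins.
For T = 1.04 s, need A₂ = 0.161·V/T = 0.161·900.9/1.04 = 139.466 sabins.
Shortfall: 139.466 − 69.421 = 70.0 sabins.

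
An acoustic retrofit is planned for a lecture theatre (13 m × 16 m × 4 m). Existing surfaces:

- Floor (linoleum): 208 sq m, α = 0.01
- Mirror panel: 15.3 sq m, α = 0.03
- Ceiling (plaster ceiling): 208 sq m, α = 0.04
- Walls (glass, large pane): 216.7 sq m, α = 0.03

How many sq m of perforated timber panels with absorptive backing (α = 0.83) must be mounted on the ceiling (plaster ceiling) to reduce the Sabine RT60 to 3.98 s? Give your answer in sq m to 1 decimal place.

20.6

A₁ = Σ Sᵢαᵢ = 208×0.01 + 15.3×0.03 + 208×0.04 + 216.7×0.03 = 17.360 sabins.
V = 832 m³. Target absorption A₂ = 0.161 × 832 / 3.98 = 33.656 sabins.
Absorption to add: 33.656 − 17.360 = 16.296 sabins.
Net gain per sq m: Δα = 0.83 − 0.04 = 0.79.
Panel area = 16.296 / 0.79 = 20.6 sq m.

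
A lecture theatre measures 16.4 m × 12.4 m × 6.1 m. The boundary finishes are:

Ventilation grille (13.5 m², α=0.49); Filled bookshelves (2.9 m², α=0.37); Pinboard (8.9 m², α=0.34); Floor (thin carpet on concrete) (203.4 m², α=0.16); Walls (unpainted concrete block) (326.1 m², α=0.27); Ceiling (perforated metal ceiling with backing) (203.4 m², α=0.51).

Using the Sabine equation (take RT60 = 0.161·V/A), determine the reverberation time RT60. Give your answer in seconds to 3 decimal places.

Equivalent absorption area: A = 13.5×0.49 + 2.9×0.37 + 8.9×0.34 + 203.4×0.16 + 326.1×0.27 + 203.4×0.51 = 235.039 m².
Room volume: 1240.496 m³.
RT60 = 0.161 · V / A = 0.161 × 1240.496 / 235.039 = 0.850 s.

0.850 seconds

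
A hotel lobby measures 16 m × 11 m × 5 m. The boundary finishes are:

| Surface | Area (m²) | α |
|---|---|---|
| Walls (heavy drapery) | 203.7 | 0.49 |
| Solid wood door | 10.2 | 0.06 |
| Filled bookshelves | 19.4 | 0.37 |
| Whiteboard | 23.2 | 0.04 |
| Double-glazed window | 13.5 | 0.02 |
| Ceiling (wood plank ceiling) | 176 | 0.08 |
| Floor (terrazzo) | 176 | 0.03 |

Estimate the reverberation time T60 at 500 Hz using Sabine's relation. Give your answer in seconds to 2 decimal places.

Equivalent absorption area: A = 203.7*0.49 + 10.2*0.06 + 19.4*0.37 + 23.2*0.04 + 13.5*0.02 + 176*0.08 + 176*0.03 = 128.161 m².
Volume V = 16 × 11 × 5 = 880 m³.
T = 0.161 V/A = 0.161·880/128.161 = 1.11 s.

1.11 s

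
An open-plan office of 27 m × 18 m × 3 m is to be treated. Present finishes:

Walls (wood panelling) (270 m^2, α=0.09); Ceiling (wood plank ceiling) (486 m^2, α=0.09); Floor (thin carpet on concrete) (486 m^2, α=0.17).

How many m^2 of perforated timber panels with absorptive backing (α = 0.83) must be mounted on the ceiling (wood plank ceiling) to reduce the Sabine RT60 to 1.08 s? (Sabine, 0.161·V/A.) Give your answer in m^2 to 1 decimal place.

90.1

Equivalent absorption area: A₁ = 270×0.09 + 486×0.09 + 486×0.17 = 150.660 m^2.
Required A₂ = 0.161·1458/1.08 = 217.350 sabins.
ΔA needed = 217.350 − 150.660 = 66.690 sabins.
Net gain per m^2: Δα = 0.83 − 0.09 = 0.74.
Area = ΔA/Δα = 66.690/0.74 = 90.1 m^2.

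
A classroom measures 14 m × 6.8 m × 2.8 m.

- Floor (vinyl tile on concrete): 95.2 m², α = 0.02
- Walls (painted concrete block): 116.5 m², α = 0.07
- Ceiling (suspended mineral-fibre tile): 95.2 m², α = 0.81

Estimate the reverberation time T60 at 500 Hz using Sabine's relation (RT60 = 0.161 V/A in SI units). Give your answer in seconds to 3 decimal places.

Total absorption A = 95.2*0.02 + 116.5*0.07 + 95.2*0.81
  = 1.904 + 8.155 + 77.112 = 87.171 m² sabins.
Volume V = 14 × 6.8 × 2.8 = 266.56 m³.
RT60 = 0.161 · V / A = 0.161 × 266.56 / 87.171 = 0.492 s.

0.492 s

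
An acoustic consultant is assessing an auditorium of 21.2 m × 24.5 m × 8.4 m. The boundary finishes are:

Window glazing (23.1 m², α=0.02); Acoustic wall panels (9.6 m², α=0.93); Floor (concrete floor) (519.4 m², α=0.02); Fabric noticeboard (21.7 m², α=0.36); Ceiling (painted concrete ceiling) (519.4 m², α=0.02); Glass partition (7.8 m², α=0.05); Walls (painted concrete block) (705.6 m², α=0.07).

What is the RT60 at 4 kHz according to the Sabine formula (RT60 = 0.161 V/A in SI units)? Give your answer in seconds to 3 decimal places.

A = Σ Sᵢαᵢ = 23.1·0.02 + 9.6·0.93 + 519.4·0.02 + 21.7·0.36 + 519.4·0.02 + 7.8·0.05 + 705.6·0.07 = 87.760 sabins.
Room volume: 4362.96 m³.
Sabine: RT60 = 0.161 × 4362.96 / 87.760 = 8.004 s.

8.004 sec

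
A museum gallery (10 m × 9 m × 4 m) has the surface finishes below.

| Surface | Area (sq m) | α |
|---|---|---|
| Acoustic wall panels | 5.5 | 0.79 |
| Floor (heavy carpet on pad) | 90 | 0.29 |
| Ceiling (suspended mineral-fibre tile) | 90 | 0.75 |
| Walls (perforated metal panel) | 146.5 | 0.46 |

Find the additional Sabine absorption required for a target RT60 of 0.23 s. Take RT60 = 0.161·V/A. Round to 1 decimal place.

Equivalent absorption area: A₁ = 5.5×0.79 + 90×0.29 + 90×0.75 + 146.5×0.46 = 165.335 sq m.
Target A₂ = 0.161·360/0.23 = 252.000 sabins (V = 360 m³).
Shortfall: 252.000 − 165.335 = 86.7 sabins.

86.7 sabins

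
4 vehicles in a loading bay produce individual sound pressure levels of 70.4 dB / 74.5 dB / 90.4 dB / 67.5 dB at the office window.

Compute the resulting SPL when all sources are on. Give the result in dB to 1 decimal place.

Converting to relative power and adding: 10^(70.4/10) + 10^(74.5/10) + 10^(90.4/10) + 10^(67.5/10) = 1.141e+09.
L_total = 10·log₁₀(1.141e+09) = 90.6 dB.

90.6 dB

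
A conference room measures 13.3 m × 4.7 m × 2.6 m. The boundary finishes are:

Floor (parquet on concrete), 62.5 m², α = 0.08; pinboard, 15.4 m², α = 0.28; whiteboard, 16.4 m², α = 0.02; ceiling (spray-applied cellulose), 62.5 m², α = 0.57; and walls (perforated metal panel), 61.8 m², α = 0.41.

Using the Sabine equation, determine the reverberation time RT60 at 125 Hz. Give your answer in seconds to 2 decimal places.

Total absorption A = 62.5×0.08 + 15.4×0.28 + 16.4×0.02 + 62.5×0.57 + 61.8×0.41
  = 5.000 + 4.312 + 0.328 + 35.625 + 25.338 = 70.603 m² sabins.
V = 13.3·4.7·2.6 = 162.526 m³.
RT60 = 0.161 · V / A = 0.161 × 162.526 / 70.603 = 0.37 s.

0.37 s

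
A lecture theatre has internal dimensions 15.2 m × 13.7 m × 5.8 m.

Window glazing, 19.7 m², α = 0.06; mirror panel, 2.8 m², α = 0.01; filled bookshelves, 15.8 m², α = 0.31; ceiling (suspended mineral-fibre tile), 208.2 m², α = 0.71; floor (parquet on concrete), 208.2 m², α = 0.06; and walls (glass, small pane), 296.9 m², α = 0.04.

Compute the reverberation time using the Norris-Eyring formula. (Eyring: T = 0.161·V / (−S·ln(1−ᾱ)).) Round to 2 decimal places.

0.96 s

Total surface area S = 19.7 + 2.8 + 15.8 + 208.2 + 208.2 + 296.9 = 751.6 m².
Σ(Sᵢαᵢ) = 19.7×0.06 + 2.8×0.01 + 15.8×0.31 + 208.2×0.71 + 208.2×0.06 + 296.9×0.04 = 178.298.
ᾱ = 178.298 / 751.6 = 0.2372.
−S·ln(1−ᾱ) = −751.6 × ln(1 − 0.2372) = 203.503.
V = 15.2 × 13.7 × 5.8 = 1207.792 m³.
T = 0.161·V/[−S·ln(1−ᾱ)] = 0.161·1207.792/203.503 = 0.96 s.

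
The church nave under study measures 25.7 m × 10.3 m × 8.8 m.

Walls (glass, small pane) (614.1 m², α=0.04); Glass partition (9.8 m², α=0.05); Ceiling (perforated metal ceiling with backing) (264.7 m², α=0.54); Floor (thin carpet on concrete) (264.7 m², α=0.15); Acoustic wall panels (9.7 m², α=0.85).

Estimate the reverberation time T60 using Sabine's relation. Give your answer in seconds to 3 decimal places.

1.737 seconds

A = Σ Sᵢαᵢ = 614.1·0.04 + 9.8·0.05 + 264.7·0.54 + 264.7·0.15 + 9.7·0.85 = 215.942 sabins.
V = 25.7·10.3·8.8 = 2329.448 m³.
Sabine: RT60 = 0.161 × 2329.448 / 215.942 = 1.737 s.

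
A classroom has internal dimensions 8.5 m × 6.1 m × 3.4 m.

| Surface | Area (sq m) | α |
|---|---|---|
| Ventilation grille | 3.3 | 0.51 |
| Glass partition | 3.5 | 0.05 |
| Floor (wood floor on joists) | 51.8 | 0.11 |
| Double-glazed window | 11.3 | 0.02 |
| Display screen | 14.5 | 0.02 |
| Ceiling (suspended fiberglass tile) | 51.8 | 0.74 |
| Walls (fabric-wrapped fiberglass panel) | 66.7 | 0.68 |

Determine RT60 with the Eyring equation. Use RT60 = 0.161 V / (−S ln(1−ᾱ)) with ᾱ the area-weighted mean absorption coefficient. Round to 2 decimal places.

S = Σ Sᵢ = 202.9 sq m.
Σ(Sᵢαᵢ) = 3.3·0.51 + 3.5·0.05 + 51.8·0.11 + 11.3·0.02 + 14.5·0.02 + 51.8·0.74 + 66.7·0.68 = 91.760.
Mean coefficient ᾱ = A/S = 0.4522.
−S·ln(1−ᾱ) = −202.9 × ln(1 − 0.4522) = 122.114.
V = 8.5 × 6.1 × 3.4 = 176.29 m³.
T = 0.161·V/[−S·ln(1−ᾱ)] = 0.161·176.29/122.114 = 0.23 s.

0.23 s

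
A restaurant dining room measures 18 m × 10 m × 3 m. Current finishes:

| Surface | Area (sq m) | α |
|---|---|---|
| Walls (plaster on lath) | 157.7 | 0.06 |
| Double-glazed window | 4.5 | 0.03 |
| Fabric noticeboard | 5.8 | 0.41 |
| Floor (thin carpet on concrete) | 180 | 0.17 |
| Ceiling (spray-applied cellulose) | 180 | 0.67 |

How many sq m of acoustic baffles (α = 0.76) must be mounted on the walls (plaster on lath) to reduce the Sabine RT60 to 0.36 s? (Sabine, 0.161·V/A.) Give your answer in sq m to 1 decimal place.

Equivalent absorption area: A₁ = 157.7×0.06 + 4.5×0.03 + 5.8×0.41 + 180×0.17 + 180×0.67 = 163.175 sq m.
V = 540 m³. Target absorption A₂ = 0.161 × 540 / 0.36 = 241.500 sabins.
ΔA needed = 241.500 − 163.175 = 78.325 sabins.
Each sq m of panel replacing the walls (plaster on lath) adds (0.76 − 0.06) = 0.70 sabins.
Area = ΔA/Δα = 78.325/0.70 = 111.9 sq m.

111.9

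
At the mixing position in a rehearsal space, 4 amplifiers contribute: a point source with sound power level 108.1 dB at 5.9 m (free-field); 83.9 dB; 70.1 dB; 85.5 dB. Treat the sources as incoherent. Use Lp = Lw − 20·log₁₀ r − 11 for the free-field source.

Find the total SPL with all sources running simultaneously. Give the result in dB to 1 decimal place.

88.8 dB

Source at 5.9 m: Lp = 108.1 − 20·log₁₀(5.9) − 11 = 81.7 dB.
Σ 10^(Lᵢ/10) = 7.584e+08.
Combined level = 10 log₁₀(7.584e+08) = 88.8 dB.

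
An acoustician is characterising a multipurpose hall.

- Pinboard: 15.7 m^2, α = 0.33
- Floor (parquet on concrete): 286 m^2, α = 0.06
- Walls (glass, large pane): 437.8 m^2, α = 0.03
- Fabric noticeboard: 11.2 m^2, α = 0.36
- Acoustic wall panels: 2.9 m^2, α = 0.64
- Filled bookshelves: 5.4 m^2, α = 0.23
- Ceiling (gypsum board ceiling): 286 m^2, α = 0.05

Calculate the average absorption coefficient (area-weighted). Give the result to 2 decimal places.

Total surface area S = 1045.0 m^2.
Weighted sum Σ Sα = 56.905.
ᾱ = 56.905 / 1045.0 = 0.05.

0.05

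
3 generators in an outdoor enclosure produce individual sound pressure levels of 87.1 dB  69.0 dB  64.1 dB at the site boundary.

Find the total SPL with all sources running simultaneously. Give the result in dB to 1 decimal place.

Σ 10^(Lᵢ/10) = 5.234e+08.
L_total = 10·log₁₀(5.234e+08) = 87.2 dB.

87.2 dB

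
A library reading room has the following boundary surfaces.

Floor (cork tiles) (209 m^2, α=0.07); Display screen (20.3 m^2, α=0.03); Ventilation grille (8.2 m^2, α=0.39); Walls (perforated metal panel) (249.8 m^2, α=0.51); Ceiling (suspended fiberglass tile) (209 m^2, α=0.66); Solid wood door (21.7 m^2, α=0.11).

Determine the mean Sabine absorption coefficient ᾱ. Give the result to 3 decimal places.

Total surface area S = 718.0 m^2.
Σ(Sᵢαᵢ) = 209×0.07 + 20.3×0.03 + 8.2×0.39 + 249.8×0.51 + 209×0.66 + 21.7×0.11 = 286.162.
ᾱ = A/S = 0.399.

0.399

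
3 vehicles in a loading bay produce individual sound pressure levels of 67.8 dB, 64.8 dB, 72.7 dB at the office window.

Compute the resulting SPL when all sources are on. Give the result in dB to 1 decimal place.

74.4 dB

Sum in the linear (power) domain: Σ 10^(Lᵢ/10) = 10^(67.8/10) + 10^(64.8/10) + 10^(72.7/10) = 2.767e+07.
Back to dB: 10·log₁₀ Σ = 74.4 dB.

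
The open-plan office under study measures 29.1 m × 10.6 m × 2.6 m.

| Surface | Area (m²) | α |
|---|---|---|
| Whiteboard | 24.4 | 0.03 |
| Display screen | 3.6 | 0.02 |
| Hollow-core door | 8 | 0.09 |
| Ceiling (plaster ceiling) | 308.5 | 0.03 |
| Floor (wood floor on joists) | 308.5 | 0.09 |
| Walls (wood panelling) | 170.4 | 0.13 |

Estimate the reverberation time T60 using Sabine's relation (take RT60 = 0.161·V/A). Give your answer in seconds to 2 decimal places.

Summing Sᵢαᵢ: 0.732 + 0.072 + 0.720 + 9.255 + 27.765 + 22.152 → A = 60.696 sabins.
Volume V = 29.1 × 10.6 × 2.6 = 801.996 m³.
Sabine: RT60 = 0.161 × 801.996 / 60.696 = 2.13 s.

2.13 sec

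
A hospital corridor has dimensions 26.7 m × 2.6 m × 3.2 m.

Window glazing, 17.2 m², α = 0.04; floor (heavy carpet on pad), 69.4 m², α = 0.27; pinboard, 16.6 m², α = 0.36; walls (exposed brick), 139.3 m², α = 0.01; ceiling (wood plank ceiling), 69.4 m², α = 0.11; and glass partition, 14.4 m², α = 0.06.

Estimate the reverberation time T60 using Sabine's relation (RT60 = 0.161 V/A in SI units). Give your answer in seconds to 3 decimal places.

1.013 sec

Equivalent absorption area: A = 17.2*0.04 + 69.4*0.27 + 16.6*0.36 + 139.3*0.01 + 69.4*0.11 + 14.4*0.06 = 35.293 m².
Room volume: 222.144 m³.
RT60 = 0.161 · V / A = 0.161 × 222.144 / 35.293 = 1.013 s.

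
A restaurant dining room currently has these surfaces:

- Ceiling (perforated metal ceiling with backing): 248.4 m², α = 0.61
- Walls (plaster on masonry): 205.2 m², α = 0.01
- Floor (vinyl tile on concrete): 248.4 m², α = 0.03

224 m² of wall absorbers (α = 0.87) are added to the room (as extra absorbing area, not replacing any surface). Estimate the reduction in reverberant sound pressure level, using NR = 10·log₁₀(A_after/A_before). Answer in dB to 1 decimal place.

Summing Sᵢαᵢ: 151.524 + 2.052 + 7.452 → A_before = 161.028 sabins.
Added absorption = 224 × 0.87 = 194.880 sabins.
A_after = 161.028 + 194.880 = 355.908 sabins.
NR = 10·log₁₀(355.908/161.028) = 3.4 dB.

3.4 dB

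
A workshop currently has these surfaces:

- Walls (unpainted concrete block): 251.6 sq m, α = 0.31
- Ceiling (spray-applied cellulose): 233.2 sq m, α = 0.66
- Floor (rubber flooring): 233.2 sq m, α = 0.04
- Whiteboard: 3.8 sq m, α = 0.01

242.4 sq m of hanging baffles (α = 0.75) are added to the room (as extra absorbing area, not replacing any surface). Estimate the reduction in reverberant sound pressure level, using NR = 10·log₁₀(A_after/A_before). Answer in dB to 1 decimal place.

2.4 dB

Summing Sᵢαᵢ: 77.996 + 153.912 + 9.328 + 0.038 → A_before = 241.274 sabins.
Treatment contributes 242.4·0.75 = 181.800 sabins.
New total A_after = 423.074 sabins.
Reduction = 10 log₁₀(A_after/A_before) = 10 log₁₀(1.7535) = 2.4 dB.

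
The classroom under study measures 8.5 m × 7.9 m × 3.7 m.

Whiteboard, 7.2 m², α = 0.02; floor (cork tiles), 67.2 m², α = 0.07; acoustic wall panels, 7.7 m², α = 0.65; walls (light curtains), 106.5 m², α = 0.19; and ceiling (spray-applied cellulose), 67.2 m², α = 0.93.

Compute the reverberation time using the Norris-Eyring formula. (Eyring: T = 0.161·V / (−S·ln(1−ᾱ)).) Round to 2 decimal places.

S = Σ Sᵢ = 255.8 m².
Σ(Sᵢαᵢ) = 7.2·0.02 + 67.2·0.07 + 7.7·0.65 + 106.5·0.19 + 67.2·0.93 = 92.584.
ᾱ = 92.584 / 255.8 = 0.3619.
−S·ln(1−ᾱ) = −255.8 × ln(1 − 0.3619) = 114.921.
V = 8.5 × 7.9 × 3.7 = 248.455 m³.
T = 0.161·V/[−S·ln(1−ᾱ)] = 0.161·248.455/114.921 = 0.35 s.

0.35 s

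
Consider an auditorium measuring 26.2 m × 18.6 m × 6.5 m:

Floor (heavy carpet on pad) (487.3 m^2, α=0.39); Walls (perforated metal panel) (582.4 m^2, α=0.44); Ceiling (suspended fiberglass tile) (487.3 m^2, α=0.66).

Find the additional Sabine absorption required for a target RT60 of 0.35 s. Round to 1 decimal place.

689.2 sabins

Summing Sᵢαᵢ: 190.047 + 256.256 + 321.618 → A₁ = 767.921 sabins.
V = 3167.58 m³. Required absorption A₂ = 0.161 × 3167.58 / 0.35 = 1457.087 sabins.
ΔA = A₂ − A₁ = 1457.087 − 767.921 = 689.2 sabins.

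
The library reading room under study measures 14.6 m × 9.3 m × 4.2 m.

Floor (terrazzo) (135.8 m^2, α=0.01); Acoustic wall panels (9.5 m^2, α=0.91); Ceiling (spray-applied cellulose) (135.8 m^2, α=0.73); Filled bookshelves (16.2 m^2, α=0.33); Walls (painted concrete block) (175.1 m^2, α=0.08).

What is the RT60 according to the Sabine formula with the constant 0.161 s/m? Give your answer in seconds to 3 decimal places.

Equivalent absorption area: A = 135.8*0.01 + 9.5*0.91 + 135.8*0.73 + 16.2*0.33 + 175.1*0.08 = 128.491 m^2.
Volume V = 14.6 × 9.3 × 4.2 = 570.276 m³.
Sabine: RT60 = 0.161 × 570.276 / 128.491 = 0.715 s.

0.715 s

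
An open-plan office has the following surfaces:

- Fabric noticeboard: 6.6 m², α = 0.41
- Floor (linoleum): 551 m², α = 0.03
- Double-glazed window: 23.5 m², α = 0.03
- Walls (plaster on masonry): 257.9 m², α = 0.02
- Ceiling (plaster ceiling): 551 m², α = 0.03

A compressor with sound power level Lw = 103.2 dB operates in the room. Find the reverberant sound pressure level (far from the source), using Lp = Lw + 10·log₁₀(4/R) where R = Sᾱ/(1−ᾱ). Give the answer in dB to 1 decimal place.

Σ(Sᵢαᵢ) = 6.6·0.41 + 551·0.03 + 23.5·0.03 + 257.9·0.02 + 551·0.03 = 41.629; total area S = 1390.0 m².
ᾱ = 0.0299, so room constant R = A/(1−ᾱ) = 42.912 m².
Lp = 103.2 + 10·log₁₀(4/42.912) = 103.2 + (-10.31) = 92.9 dB.

92.9 dB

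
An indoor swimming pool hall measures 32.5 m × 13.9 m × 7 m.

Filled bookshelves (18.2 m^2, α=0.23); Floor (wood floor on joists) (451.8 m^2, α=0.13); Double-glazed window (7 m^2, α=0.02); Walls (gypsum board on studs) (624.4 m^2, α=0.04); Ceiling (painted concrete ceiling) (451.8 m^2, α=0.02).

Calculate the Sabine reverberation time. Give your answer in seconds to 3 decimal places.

5.245 s

Equivalent absorption area: A = 18.2*0.23 + 451.8*0.13 + 7*0.02 + 624.4*0.04 + 451.8*0.02 = 97.072 m^2.
V = 32.5·13.9·7 = 3162.25 m³.
T = 0.161 V/A = 0.161·3162.25/97.072 = 5.245 s.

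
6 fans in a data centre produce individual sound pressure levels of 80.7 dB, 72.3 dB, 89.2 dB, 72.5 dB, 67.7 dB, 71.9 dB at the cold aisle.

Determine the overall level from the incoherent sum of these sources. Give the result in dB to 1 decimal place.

90.0 dB

Σ 10^(Lᵢ/10) = 1.005e+09.
L_total = 10·log₁₀(1.005e+09) = 90.0 dB.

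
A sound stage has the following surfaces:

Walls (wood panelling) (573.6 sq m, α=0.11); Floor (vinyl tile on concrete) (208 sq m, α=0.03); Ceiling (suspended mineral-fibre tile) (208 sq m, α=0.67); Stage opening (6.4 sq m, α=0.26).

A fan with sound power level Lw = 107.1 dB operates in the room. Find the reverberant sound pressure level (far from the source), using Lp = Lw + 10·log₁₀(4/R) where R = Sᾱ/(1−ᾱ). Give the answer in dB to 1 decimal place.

88.9 dB

A = 210.360 sabins; S = 996.0 sq m.
ᾱ = 0.2112, so room constant R = A/(1−ᾱ) = 266.684 sq m.
Lp = 107.1 + 10·log₁₀(4/266.684) = 107.1 + (-18.24) = 88.9 dB.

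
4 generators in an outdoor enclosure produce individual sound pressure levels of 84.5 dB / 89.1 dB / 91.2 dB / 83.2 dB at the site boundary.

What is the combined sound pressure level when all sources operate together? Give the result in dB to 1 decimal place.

94.2 dB

Converting to relative power and adding: 10^(84.5/10) + 10^(89.1/10) + 10^(91.2/10) + 10^(83.2/10) = 2.622e+09.
Back to dB: 10·log₁₀ Σ = 94.2 dB.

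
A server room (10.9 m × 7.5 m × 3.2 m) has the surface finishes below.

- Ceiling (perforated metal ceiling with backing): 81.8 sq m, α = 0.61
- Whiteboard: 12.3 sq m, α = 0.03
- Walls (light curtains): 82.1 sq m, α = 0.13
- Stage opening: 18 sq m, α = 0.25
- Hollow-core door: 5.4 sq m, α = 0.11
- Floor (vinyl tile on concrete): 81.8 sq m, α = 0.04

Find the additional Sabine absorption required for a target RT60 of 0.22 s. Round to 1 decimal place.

122.1 sabins

Summing Sᵢαᵢ: 49.898 + 0.369 + 10.673 + 4.500 + 0.594 + 3.272 → A₁ = 69.306 sabins.
V = 261.6 m³. Required absorption A₂ = 0.161 × 261.6 / 0.22 = 191.444 sabins.
Additional absorption ΔA = 191.444 − 69.306 = 122.1 sabins.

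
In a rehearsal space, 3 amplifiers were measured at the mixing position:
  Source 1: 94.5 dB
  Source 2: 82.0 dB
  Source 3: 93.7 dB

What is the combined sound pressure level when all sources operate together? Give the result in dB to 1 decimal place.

Σ 10^(Lᵢ/10) = 5.321e+09.
Combined level = 10 log₁₀(5.321e+09) = 97.3 dB.

97.3 dB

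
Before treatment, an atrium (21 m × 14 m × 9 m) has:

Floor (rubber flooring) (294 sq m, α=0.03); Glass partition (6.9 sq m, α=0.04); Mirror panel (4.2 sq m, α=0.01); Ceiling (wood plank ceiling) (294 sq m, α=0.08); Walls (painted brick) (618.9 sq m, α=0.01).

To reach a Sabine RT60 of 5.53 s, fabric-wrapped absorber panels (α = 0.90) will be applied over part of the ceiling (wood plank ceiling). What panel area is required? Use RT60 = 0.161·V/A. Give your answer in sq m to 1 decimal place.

A₁ = Σ Sᵢαᵢ = 294*0.03 + 6.9*0.04 + 4.2*0.01 + 294*0.08 + 618.9*0.01 = 38.847 sabins.
V = 2646 m³. Target absorption A₂ = 0.161 × 2646 / 5.53 = 77.035 sabins.
Absorption to add: 77.035 − 38.847 = 38.188 sabins.
Each sq m of panel replacing the ceiling (wood plank ceiling) adds (0.90 − 0.08) = 0.82 sabins.
Panel area = 38.188 / 0.82 = 46.6 sq m.

46.6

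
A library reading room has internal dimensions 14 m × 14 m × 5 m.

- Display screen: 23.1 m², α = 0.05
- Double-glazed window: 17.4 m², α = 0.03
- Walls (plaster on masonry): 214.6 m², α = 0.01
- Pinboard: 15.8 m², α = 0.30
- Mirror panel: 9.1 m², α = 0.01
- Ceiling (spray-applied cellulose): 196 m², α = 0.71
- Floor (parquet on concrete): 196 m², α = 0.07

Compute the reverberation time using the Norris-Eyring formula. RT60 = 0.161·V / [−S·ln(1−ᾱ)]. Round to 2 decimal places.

0.85 s

S = Σ Sᵢ = 672.0 m².
Absorption A = 23.1×0.05 + 17.4×0.03 + 214.6×0.01 + 15.8×0.30 + 9.1×0.01 + 196×0.71 + 196×0.07 = 161.534 sabins.
ᾱ = 161.534 / 672.0 = 0.2404.
−S·ln(1−ᾱ) = −672.0 × ln(1 − 0.2404) = 184.775.
V = 14 × 14 × 5 = 980 m³.
RT60 = 0.161 × 980 / 184.775 = 0.85 s.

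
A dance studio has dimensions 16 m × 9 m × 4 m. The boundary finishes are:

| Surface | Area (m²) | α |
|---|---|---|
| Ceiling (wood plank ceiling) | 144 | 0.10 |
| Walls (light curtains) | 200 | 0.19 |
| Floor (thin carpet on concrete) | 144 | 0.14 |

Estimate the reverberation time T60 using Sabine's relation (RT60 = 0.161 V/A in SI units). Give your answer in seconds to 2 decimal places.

1.28 seconds

A = Σ Sᵢαᵢ = 144*0.10 + 200*0.19 + 144*0.14 = 72.560 sabins.
Room volume: 576 m³.
RT60 = 0.161 · V / A = 0.161 × 576 / 72.560 = 1.28 s.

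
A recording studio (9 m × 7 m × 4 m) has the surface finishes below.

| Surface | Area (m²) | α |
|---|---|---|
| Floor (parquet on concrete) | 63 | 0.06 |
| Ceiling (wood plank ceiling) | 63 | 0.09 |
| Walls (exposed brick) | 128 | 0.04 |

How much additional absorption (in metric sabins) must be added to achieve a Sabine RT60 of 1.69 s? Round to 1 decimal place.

9.4 sabins

Equivalent absorption area: A₁ = 63·0.06 + 63·0.09 + 128·0.04 = 14.570 m².
V = 252 m³. Required absorption A₂ = 0.161 × 252 / 1.69 = 24.007 sabins.
ΔA = A₂ − A₁ = 24.007 − 14.570 = 9.4 sabins.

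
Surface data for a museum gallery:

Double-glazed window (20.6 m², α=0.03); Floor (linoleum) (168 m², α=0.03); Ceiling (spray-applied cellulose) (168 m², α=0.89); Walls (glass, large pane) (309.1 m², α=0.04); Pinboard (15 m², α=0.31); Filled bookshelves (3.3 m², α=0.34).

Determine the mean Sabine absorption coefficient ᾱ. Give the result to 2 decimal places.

Total surface area S = 684.0 m².
Σ(Sᵢαᵢ) = 20.6·0.03 + 168·0.03 + 168·0.89 + 309.1·0.04 + 15·0.31 + 3.3·0.34 = 173.314.
ᾱ = A/S = 0.25.

0.25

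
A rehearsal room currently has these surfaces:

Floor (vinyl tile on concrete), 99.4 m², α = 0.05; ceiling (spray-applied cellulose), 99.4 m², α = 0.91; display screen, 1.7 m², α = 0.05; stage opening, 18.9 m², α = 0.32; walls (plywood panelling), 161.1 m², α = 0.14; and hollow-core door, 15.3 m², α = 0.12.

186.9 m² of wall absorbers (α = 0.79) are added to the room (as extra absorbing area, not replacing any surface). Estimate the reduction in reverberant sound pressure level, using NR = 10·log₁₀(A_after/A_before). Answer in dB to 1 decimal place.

3.4 dB

A_before = Σ Sᵢαᵢ = 99.4×0.05 + 99.4×0.91 + 1.7×0.05 + 18.9×0.32 + 161.1×0.14 + 15.3×0.12 = 125.947 sabins.
Treatment contributes 186.9·0.79 = 147.651 sabins.
A_after = 125.947 + 147.651 = 273.598 sabins.
Reduction = 10 log₁₀(A_after/A_before) = 10 log₁₀(2.1723) = 3.4 dB.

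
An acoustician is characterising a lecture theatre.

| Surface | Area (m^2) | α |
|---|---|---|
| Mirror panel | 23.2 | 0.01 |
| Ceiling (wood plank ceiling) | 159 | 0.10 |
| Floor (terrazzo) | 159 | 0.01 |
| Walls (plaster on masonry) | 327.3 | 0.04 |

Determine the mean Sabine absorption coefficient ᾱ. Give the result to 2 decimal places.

0.05

Total surface area S = 668.5 m^2.
A = 23.2*0.01 + 159*0.10 + 159*0.01 + 327.3*0.04 = 30.814 sabins.
ᾱ = 30.814 / 668.5 = 0.05.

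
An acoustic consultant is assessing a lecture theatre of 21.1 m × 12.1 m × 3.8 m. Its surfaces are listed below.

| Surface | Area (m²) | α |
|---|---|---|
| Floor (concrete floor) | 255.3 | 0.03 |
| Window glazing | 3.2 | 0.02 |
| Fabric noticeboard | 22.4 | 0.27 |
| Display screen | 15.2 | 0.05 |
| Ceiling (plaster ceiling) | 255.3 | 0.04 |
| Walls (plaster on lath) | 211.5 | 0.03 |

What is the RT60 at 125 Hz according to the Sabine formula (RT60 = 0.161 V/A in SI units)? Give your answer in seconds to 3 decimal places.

5.024 seconds

Equivalent absorption area: A = 255.3*0.03 + 3.2*0.02 + 22.4*0.27 + 15.2*0.05 + 255.3*0.04 + 211.5*0.03 = 31.088 m².
V = 21.1·12.1·3.8 = 970.178 m³.
Sabine: RT60 = 0.161 × 970.178 / 31.088 = 5.024 s.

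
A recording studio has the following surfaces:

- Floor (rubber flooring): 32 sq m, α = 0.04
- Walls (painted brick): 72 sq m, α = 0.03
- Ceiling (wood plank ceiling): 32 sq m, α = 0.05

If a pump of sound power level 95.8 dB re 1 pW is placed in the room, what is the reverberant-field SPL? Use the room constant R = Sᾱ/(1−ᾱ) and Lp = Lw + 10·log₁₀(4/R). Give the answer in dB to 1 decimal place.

Σ(Sᵢαᵢ) = 32×0.04 + 72×0.03 + 32×0.05 = 5.040; total area S = 136.0 sq m.
ᾱ = 0.0371, so room constant R = A/(1−ᾱ) = 5.234 sq m.
Lp = 95.8 + 10·log₁₀(4/5.234) = 95.8 + (-1.17) = 94.6 dB.

94.6 dB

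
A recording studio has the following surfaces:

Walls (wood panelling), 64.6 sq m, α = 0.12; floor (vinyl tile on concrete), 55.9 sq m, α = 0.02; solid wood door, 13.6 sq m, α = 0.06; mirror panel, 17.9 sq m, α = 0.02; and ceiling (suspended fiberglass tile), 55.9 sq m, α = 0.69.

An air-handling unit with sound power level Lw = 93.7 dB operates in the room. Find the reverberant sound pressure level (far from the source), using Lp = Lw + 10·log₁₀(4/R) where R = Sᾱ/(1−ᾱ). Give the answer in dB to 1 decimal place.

A = 48.615 sabins; S = 207.9 sq m.
ᾱ = 0.2338, so room constant R = A/(1−ᾱ) = 63.449 sq m.
Lp = 93.7 + 10·log₁₀(4/63.449) = 93.7 + (-12.00) = 81.7 dB.

81.7 dB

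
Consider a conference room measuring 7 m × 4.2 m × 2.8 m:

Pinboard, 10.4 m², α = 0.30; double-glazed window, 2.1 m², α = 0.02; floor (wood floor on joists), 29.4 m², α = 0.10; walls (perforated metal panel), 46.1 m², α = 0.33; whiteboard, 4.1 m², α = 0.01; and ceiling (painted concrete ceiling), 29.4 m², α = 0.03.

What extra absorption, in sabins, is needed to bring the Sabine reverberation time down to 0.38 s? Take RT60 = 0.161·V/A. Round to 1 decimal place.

12.6 sabins

A₁ = Σ Sᵢαᵢ = 10.4·0.30 + 2.1·0.02 + 29.4·0.10 + 46.1·0.33 + 4.1·0.01 + 29.4·0.03 = 22.238 sabins.
V = 82.32 m³. Required absorption A₂ = 0.161 × 82.32 / 0.38 = 34.878 sabins.
Additional absorption ΔA = 34.878 − 22.238 = 12.6 sabins.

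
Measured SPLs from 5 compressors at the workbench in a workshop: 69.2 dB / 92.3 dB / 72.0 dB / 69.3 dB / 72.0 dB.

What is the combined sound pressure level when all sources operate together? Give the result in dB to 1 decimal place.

Converting to relative power and adding: 10^(69.2/10) + 10^(92.3/10) + 10^(72.0/10) + 10^(69.3/10) + 10^(72.0/10) = 1.747e+09.
Back to dB: 10·log₁₀ Σ = 92.4 dB.

92.4 dB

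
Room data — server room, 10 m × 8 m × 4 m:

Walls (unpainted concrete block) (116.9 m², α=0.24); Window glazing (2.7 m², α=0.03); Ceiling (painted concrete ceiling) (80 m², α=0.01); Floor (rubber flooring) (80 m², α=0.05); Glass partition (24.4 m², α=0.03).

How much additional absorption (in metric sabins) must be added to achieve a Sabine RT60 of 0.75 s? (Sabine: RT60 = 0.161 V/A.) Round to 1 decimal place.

35.0 sabins

A₁ = Σ Sᵢαᵢ = 116.9×0.24 + 2.7×0.03 + 80×0.01 + 80×0.05 + 24.4×0.03 = 33.669 sabins.
Target A₂ = 0.161·320/0.75 = 68.693 sabins (V = 320 m³).
Shortfall: 68.693 − 33.669 = 35.0 sabins.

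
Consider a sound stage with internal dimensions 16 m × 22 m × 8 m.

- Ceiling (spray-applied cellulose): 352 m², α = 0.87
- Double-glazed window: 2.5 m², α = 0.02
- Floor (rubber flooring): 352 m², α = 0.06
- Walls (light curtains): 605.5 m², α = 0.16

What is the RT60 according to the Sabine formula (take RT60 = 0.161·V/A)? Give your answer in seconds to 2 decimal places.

1.07 s

Total absorption A = 352×0.87 + 2.5×0.02 + 352×0.06 + 605.5×0.16
  = 306.240 + 0.050 + 21.120 + 96.880 = 424.290 m² sabins.
V = 16·22·8 = 2816 m³.
RT60 = 0.161 · V / A = 0.161 × 2816 / 424.290 = 1.07 s.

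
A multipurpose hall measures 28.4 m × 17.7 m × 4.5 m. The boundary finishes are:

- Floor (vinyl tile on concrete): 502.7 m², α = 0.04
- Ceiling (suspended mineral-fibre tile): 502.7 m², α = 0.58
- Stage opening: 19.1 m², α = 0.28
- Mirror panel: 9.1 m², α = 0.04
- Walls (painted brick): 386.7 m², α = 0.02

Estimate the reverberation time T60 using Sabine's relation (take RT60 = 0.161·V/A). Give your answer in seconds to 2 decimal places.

Total absorption A = 502.7×0.04 + 502.7×0.58 + 19.1×0.28 + 9.1×0.04 + 386.7×0.02
  = 20.108 + 291.566 + 5.348 + 0.364 + 7.734 = 325.120 m² sabins.
V = 28.4·17.7·4.5 = 2262.06 m³.
Sabine: RT60 = 0.161 × 2262.06 / 325.120 = 1.12 s.

1.12 s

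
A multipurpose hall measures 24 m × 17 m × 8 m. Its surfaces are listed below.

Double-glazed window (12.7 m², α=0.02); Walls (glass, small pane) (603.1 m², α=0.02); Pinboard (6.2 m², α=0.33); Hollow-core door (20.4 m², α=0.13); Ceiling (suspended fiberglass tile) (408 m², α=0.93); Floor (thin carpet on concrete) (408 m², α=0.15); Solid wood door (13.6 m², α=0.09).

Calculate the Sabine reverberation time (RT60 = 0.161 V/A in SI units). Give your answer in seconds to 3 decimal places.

1.145 seconds

Total absorption A = 12.7×0.02 + 603.1×0.02 + 6.2×0.33 + 20.4×0.13 + 408×0.93 + 408×0.15 + 13.6×0.09
  = 0.254 + 12.062 + 2.046 + 2.652 + 379.440 + 61.200 + 1.224 = 458.878 m² sabins.
Volume V = 24 × 17 × 8 = 3264 m³.
Sabine: RT60 = 0.161 × 3264 / 458.878 = 1.145 s.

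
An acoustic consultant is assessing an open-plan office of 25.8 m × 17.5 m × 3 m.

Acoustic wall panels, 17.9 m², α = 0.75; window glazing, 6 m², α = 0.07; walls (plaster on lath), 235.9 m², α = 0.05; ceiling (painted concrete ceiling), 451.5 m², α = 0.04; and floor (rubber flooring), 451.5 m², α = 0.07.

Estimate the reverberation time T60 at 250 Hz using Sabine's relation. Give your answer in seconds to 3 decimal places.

Summing Sᵢαᵢ: 13.425 + 0.420 + 11.795 + 18.060 + 31.605 → A = 75.305 sabins.
Volume V = 25.8 × 17.5 × 3 = 1354.5 m³.
RT60 = 0.161 · V / A = 0.161 × 1354.5 / 75.305 = 2.896 s.

2.896 sec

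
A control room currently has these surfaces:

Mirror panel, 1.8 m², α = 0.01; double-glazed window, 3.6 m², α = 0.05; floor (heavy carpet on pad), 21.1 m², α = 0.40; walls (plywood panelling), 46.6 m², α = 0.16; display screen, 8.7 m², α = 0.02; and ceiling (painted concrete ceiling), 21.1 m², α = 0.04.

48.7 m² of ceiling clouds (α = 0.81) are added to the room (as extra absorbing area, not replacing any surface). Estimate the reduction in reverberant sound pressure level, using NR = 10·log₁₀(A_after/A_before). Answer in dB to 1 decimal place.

5.2 dB

Total absorption A_before = 1.8·0.01 + 3.6·0.05 + 21.1·0.40 + 46.6·0.16 + 8.7·0.02 + 21.1·0.04
  = 0.018 + 0.180 + 8.440 + 7.456 + 0.174 + 0.844 = 17.112 m² sabins.
Added absorption = 48.7 × 0.81 = 39.447 sabins.
A_after = 17.112 + 39.447 = 56.559 sabins.
Reduction = 10 log₁₀(A_after/A_before) = 10 log₁₀(3.3052) = 5.2 dB.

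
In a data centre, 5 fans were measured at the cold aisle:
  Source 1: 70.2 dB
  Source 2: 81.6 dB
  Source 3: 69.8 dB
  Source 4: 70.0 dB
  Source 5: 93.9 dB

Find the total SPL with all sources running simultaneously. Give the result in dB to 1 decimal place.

Converting to relative power and adding: 10^(70.2/10) + 10^(81.6/10) + 10^(69.8/10) + 10^(70.0/10) + 10^(93.9/10) = 2.629e+09.
L_total = 10·log₁₀(2.629e+09) = 94.2 dB.

94.2 dB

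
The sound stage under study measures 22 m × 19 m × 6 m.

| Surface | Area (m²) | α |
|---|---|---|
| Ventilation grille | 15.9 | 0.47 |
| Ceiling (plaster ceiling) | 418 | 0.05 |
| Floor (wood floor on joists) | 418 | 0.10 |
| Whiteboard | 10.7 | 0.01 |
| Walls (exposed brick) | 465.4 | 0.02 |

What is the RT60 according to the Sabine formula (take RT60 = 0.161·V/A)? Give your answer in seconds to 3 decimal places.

5.073 seconds

Total absorption A = 15.9×0.47 + 418×0.05 + 418×0.10 + 10.7×0.01 + 465.4×0.02
  = 7.473 + 20.900 + 41.800 + 0.107 + 9.308 = 79.588 m² sabins.
Volume V = 22 × 19 × 6 = 2508 m³.
T = 0.161 V/A = 0.161·2508/79.588 = 5.073 s.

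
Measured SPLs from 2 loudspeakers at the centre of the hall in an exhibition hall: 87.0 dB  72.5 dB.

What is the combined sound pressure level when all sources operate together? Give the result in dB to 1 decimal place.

87.2 dB

Σ 10^(Lᵢ/10) = 5.19e+08.
Combined level = 10 log₁₀(5.19e+08) = 87.2 dB.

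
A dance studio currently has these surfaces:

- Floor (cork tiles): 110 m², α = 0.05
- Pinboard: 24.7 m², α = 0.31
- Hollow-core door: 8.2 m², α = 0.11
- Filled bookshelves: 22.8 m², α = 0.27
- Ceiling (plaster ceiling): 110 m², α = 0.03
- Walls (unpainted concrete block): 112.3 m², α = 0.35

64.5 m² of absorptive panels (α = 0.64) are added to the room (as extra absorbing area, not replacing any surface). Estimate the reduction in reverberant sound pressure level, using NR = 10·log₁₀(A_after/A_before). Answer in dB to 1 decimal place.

Total absorption A_before = 110*0.05 + 24.7*0.31 + 8.2*0.11 + 22.8*0.27 + 110*0.03 + 112.3*0.35
  = 5.500 + 7.657 + 0.902 + 6.156 + 3.300 + 39.305 = 62.820 m² sabins.
Treatment contributes 64.5·0.64 = 41.280 sabins.
New total A_after = 104.100 sabins.
Reduction = 10 log₁₀(A_after/A_before) = 10 log₁₀(1.6571) = 2.2 dB.

2.2 dB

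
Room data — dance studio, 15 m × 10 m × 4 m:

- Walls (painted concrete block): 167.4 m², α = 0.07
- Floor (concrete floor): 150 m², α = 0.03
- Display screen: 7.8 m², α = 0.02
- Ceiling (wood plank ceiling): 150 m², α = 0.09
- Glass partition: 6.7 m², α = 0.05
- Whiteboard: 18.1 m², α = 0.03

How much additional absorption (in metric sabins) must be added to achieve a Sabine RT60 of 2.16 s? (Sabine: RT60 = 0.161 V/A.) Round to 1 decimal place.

Summing Sᵢαᵢ: 11.718 + 4.500 + 0.156 + 13.500 + 0.335 + 0.543 → A₁ = 30.752 sabins.
V = 600 m³. Required absorption A₂ = 0.161 × 600 / 2.16 = 44.722 sabins.
Shortfall: 44.722 − 30.752 = 14.0 sabins.

14.0 sabins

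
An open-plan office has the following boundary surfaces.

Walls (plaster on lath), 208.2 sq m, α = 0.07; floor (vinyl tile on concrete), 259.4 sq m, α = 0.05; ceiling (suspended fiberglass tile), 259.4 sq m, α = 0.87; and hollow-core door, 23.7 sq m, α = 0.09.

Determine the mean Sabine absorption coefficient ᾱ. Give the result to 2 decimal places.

0.34

Total surface area S = 750.7 sq m.
Σ(Sᵢαᵢ) = 208.2×0.07 + 259.4×0.05 + 259.4×0.87 + 23.7×0.09 = 255.355.
ᾱ = A/S = 0.34.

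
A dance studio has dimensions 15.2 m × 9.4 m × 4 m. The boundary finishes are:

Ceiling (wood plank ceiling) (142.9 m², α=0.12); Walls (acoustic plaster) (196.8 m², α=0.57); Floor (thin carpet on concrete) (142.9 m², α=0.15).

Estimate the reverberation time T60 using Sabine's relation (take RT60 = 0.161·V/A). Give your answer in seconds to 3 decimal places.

0.610 s

Equivalent absorption area: A = 142.9·0.12 + 196.8·0.57 + 142.9·0.15 = 150.759 m².
V = 15.2·9.4·4 = 571.52 m³.
Sabine: RT60 = 0.161 × 571.52 / 150.759 = 0.610 s.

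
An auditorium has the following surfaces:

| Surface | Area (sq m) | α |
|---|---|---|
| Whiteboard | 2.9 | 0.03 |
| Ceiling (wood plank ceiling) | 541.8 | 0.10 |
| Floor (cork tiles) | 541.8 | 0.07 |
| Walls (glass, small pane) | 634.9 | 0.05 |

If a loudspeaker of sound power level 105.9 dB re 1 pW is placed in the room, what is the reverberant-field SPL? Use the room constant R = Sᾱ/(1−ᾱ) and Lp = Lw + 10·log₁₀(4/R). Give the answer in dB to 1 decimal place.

A = 123.938 sabins; S = 1721.4 sq m.
ᾱ = 123.938/1721.4 = 0.0720; R = Sᾱ/(1−ᾱ) = 123.938/(1−0.0720) = 133.554 sq m.
Lp = 105.9 + 10·log₁₀(4/133.554) = 105.9 + (-15.24) = 90.7 dB.

90.7 dB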